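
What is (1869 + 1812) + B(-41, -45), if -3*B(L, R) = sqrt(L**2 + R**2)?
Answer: 3681 - sqrt(3706)/3 ≈ 3660.7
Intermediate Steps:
B(L, R) = -sqrt(L**2 + R**2)/3
(1869 + 1812) + B(-41, -45) = (1869 + 1812) - sqrt((-41)**2 + (-45)**2)/3 = 3681 - sqrt(1681 + 2025)/3 = 3681 - sqrt(3706)/3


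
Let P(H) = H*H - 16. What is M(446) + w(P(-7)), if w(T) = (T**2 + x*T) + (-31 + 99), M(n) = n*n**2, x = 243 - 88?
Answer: 88722808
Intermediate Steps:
x = 155
P(H) = -16 + H**2 (P(H) = H**2 - 16 = -16 + H**2)
M(n) = n**3
w(T) = 68 + T**2 + 155*T (w(T) = (T**2 + 155*T) + (-31 + 99) = (T**2 + 155*T) + 68 = 68 + T**2 + 155*T)
M(446) + w(P(-7)) = 446**3 + (68 + (-16 + (-7)**2)**2 + 155*(-16 + (-7)**2)) = 88716536 + (68 + (-16 + 49)**2 + 155*(-16 + 49)) = 88716536 + (68 + 33**2 + 155*33) = 88716536 + (68 + 1089 + 5115) = 88716536 + 6272 = 88722808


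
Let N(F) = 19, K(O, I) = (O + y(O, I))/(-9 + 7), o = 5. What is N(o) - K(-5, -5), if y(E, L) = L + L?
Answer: 23/2 ≈ 11.500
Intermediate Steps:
y(E, L) = 2*L
K(O, I) = -I - O/2 (K(O, I) = (O + 2*I)/(-9 + 7) = (O + 2*I)/(-2) = (O + 2*I)*(-1/2) = -I - O/2)
N(o) - K(-5, -5) = 19 - (-1*(-5) - 1/2*(-5)) = 19 - (5 + 5/2) = 19 - 1*15/2 = 19 - 15/2 = 23/2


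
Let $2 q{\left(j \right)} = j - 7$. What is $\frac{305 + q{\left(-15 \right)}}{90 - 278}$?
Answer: $- \frac{147}{94} \approx -1.5638$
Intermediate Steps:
$q{\left(j \right)} = - \frac{7}{2} + \frac{j}{2}$ ($q{\left(j \right)} = \frac{j - 7}{2} = \frac{-7 + j}{2} = - \frac{7}{2} + \frac{j}{2}$)
$\frac{305 + q{\left(-15 \right)}}{90 - 278} = \frac{305 + \left(- \frac{7}{2} + \frac{1}{2} \left(-15\right)\right)}{90 - 278} = \frac{305 - 11}{-188} = \left(305 - 11\right) \left(- \frac{1}{188}\right) = 294 \left(- \frac{1}{188}\right) = - \frac{147}{94}$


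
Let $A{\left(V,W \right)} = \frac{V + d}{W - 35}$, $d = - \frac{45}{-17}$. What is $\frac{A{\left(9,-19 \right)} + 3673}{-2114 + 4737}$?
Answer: $\frac{187312}{133773} \approx 1.4002$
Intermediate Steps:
$d = \frac{45}{17}$ ($d = \left(-45\right) \left(- \frac{1}{17}\right) = \frac{45}{17} \approx 2.6471$)
$A{\left(V,W \right)} = \frac{\frac{45}{17} + V}{-35 + W}$ ($A{\left(V,W \right)} = \frac{V + \frac{45}{17}}{W - 35} = \frac{\frac{45}{17} + V}{-35 + W}$)
$\frac{A{\left(9,-19 \right)} + 3673}{-2114 + 4737} = \frac{\frac{\frac{45}{17} + 9}{-35 - 19} + 3673}{-2114 + 4737} = \frac{\frac{1}{-54} \cdot \frac{198}{17} + 3673}{2623} = \left(\left(- \frac{1}{54}\right) \frac{198}{17} + 3673\right) \frac{1}{2623} = \left(- \frac{11}{51} + 3673\right) \frac{1}{2623} = \frac{187312}{51} \cdot \frac{1}{2623} = \frac{187312}{133773}$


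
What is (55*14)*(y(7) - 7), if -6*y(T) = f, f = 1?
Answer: -16555/3 ≈ -5518.3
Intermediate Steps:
y(T) = -⅙ (y(T) = -⅙*1 = -⅙)
(55*14)*(y(7) - 7) = (55*14)*(-⅙ - 7) = 770*(-43/6) = -16555/3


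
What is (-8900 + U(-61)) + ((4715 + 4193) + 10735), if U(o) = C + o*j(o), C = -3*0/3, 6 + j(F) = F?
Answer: 14830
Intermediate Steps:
j(F) = -6 + F
C = 0 (C = 0*(⅓) = 0)
U(o) = o*(-6 + o) (U(o) = 0 + o*(-6 + o) = o*(-6 + o))
(-8900 + U(-61)) + ((4715 + 4193) + 10735) = (-8900 - 61*(-6 - 61)) + ((4715 + 4193) + 10735) = (-8900 - 61*(-67)) + (8908 + 10735) = (-8900 + 4087) + 19643 = -4813 + 19643 = 14830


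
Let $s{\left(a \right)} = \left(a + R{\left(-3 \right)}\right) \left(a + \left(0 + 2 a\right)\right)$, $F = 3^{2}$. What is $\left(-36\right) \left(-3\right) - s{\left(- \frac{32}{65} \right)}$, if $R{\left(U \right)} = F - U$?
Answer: $\frac{528108}{4225} \approx 125.0$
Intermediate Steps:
$F = 9$
$R{\left(U \right)} = 9 - U$
$s{\left(a \right)} = 3 a \left(12 + a\right)$ ($s{\left(a \right)} = \left(a + \left(9 - -3\right)\right) \left(a + \left(0 + 2 a\right)\right) = \left(a + \left(9 + 3\right)\right) \left(a + 2 a\right) = \left(a + 12\right) 3 a = \left(12 + a\right) 3 a = 3 a \left(12 + a\right)$)
$\left(-36\right) \left(-3\right) - s{\left(- \frac{32}{65} \right)} = \left(-36\right) \left(-3\right) - 3 \left(- \frac{32}{65}\right) \left(12 - \frac{32}{65}\right) = 108 - 3 \left(\left(-32\right) \frac{1}{65}\right) \left(12 - \frac{32}{65}\right) = 108 - 3 \left(- \frac{32}{65}\right) \left(12 - \frac{32}{65}\right) = 108 - 3 \left(- \frac{32}{65}\right) \frac{748}{65} = 108 - - \frac{71808}{4225} = 108 + \frac{71808}{4225} = \frac{528108}{4225}$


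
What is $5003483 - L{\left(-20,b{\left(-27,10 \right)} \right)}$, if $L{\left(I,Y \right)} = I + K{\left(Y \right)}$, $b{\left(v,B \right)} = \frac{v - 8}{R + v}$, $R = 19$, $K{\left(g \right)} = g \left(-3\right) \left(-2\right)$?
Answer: $\frac{20013907}{4} \approx 5.0035 \cdot 10^{6}$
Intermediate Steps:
$K{\left(g \right)} = 6 g$ ($K{\left(g \right)} = - 3 g \left(-2\right) = 6 g$)
$b{\left(v,B \right)} = \frac{-8 + v}{19 + v}$ ($b{\left(v,B \right)} = \frac{v - 8}{19 + v} = \frac{-8 + v}{19 + v}$)
$L{\left(I,Y \right)} = I + 6 Y$
$5003483 - L{\left(-20,b{\left(-27,10 \right)} \right)} = 5003483 - \left(-20 + 6 \frac{-8 - 27}{19 - 27}\right) = 5003483 - \left(-20 + 6 \frac{1}{-8} \left(-35\right)\right) = 5003483 - \left(-20 + 6 \left(\left(- \frac{1}{8}\right) \left(-35\right)\right)\right) = 5003483 - \left(-20 + 6 \cdot \frac{35}{8}\right) = 5003483 - \left(-20 + \frac{105}{4}\right) = 5003483 - \frac{25}{4} = \frac{20013907}{4}$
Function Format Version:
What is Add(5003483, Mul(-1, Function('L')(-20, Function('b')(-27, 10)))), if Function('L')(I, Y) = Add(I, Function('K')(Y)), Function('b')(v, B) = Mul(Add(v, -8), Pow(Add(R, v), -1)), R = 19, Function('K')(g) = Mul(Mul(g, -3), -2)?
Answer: Rational(20013907, 4) ≈ 5.0035e+6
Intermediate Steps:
Function('K')(g) = Mul(6, g) (Function('K')(g) = Mul(Mul(-3, g), -2) = Mul(6, g))
Function('b')(v, B) = Mul(Pow(Add(19, v), -1), Add(-8, v)) (Function('b')(v, B) = Mul(Add(v, -8), Pow(Add(19, v), -1)) = Mul(Add(-8, v), Pow(Add(19, v), -1)) = Mul(Pow(Add(19, v), -1), Add(-8, v)))
Function('L')(I, Y) = Add(I, Mul(6, Y))
Add(5003483, Mul(-1, Function('L')(-20, Function('b')(-27, 10)))) = Add(5003483, Mul(-1, Add(-20, Mul(6, Mul(Pow(Add(19, -27), -1), Add(-8, -27)))))) = Add(5003483, Mul(-1, Add(-20, Mul(6, Mul(Pow(-8, -1), -35))))) = Add(5003483, Mul(-1, Add(-20, Mul(6, Mul(Rational(-1, 8), -35))))) = Add(5003483, Mul(-1, Add(-20, Mul(6, Rational(35, 8))))) = Add(5003483, Mul(-1, Add(-20, Rational(105, 4)))) = Add(5003483, Mul(-1, Rational(25, 4))) = Add(5003483, Rational(-25, 4)) = Rational(20013907, 4)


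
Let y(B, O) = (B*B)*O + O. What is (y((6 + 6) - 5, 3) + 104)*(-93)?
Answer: -23622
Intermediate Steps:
y(B, O) = O + O*B**2 (y(B, O) = B**2*O + O = O*B**2 + O = O + O*B**2)
(y((6 + 6) - 5, 3) + 104)*(-93) = (3*(1 + ((6 + 6) - 5)**2) + 104)*(-93) = (3*(1 + (12 - 5)**2) + 104)*(-93) = (3*(1 + 7**2) + 104)*(-93) = (3*(1 + 49) + 104)*(-93) = (3*50 + 104)*(-93) = (150 + 104)*(-93) = 254*(-93) = -23622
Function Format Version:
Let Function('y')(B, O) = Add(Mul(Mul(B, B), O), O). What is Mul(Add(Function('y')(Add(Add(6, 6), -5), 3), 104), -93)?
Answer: -23622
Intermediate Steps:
Function('y')(B, O) = Add(O, Mul(O, Pow(B, 2))) (Function('y')(B, O) = Add(Mul(Pow(B, 2), O), O) = Add(Mul(O, Pow(B, 2)), O) = Add(O, Mul(O, Pow(B, 2))))
Mul(Add(Function('y')(Add(Add(6, 6), -5), 3), 104), -93) = Mul(Add(Mul(3, Add(1, Pow(Add(Add(6, 6), -5), 2))), 104), -93) = Mul(Add(Mul(3, Add(1, Pow(Add(12, -5), 2))), 104), -93) = Mul(Add(Mul(3, Add(1, Pow(7, 2))), 104), -93) = Mul(Add(Mul(3, Add(1, 49)), 104), -93) = Mul(Add(Mul(3, 50), 104), -93) = Mul(Add(150, 104), -93) = Mul(254, -93) = -23622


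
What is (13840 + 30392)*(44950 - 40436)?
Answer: 199663248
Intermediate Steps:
(13840 + 30392)*(44950 - 40436) = 44232*4514 = 199663248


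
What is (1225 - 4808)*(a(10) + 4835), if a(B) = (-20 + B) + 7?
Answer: -17313056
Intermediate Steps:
a(B) = -13 + B
(1225 - 4808)*(a(10) + 4835) = (1225 - 4808)*((-13 + 10) + 4835) = -3583*(-3 + 4835) = -3583*4832 = -17313056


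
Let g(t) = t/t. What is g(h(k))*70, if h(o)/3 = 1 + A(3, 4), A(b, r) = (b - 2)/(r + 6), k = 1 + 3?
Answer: 70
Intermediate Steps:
k = 4
A(b, r) = (-2 + b)/(6 + r)
h(o) = 33/10 (h(o) = 3*(1 + (-2 + 3)/(6 + 4)) = 3*(1 + 1/10) = 3*(1 + (⅒)*1) = 3*(1 + ⅒) = 3*(11/10) = 33/10)
g(t) = 1
g(h(k))*70 = 1*70 = 70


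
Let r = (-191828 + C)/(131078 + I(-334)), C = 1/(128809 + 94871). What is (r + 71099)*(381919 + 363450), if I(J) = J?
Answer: 1549796866393290943129/29244817920 ≈ 5.2994e+10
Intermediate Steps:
C = 1/223680 ≈ 4.4707e-6
r = -42908087039/29244817920 (r = (-191828 + 1/223680)/(131078 - 334) = -42908087039/223680/130744 = -42908087039/223680*1/130744 = -42908087039/29244817920 ≈ -1.4672)
(r + 71099)*(381919 + 363450) = (-42908087039/29244817920 + 71099)*(381919 + 363450) = (2079234401207041/29244817920)*745369 = 1549796866393290943129/29244817920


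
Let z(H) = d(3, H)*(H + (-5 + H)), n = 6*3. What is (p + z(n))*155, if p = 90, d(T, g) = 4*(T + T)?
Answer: 129270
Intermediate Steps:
d(T, g) = 8*T (d(T, g) = 4*(2*T) = 8*T)
n = 18
z(H) = -120 + 48*H (z(H) = (8*3)*(H + (-5 + H)) = 24*(-5 + 2*H) = -120 + 48*H)
(p + z(n))*155 = (90 + (-120 + 48*18))*155 = (90 + (-120 + 864))*155 = (90 + 744)*155 = 834*155 = 129270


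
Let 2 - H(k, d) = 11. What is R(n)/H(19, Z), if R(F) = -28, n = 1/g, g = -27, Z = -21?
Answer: 28/9 ≈ 3.1111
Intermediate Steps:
H(k, d) = -9 (H(k, d) = 2 - 1*11 = 2 - 11 = -9)
n = -1/27 (n = 1/(-27) = -1/27 ≈ -0.037037)
R(n)/H(19, Z) = -28/(-9) = -28*(-⅑) = 28/9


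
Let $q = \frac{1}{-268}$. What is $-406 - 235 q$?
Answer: $- \frac{108573}{268} \approx -405.12$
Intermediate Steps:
$q = - \frac{1}{268} \approx -0.0037313$
$-406 - 235 q = -406 - - \frac{235}{268} = -406 + \frac{235}{268} = - \frac{108573}{268}$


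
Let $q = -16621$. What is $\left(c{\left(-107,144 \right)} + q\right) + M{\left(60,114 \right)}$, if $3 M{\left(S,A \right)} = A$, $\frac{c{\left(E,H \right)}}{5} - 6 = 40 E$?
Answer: $-37953$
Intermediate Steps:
$c{\left(E,H \right)} = 30 + 200 E$ ($c{\left(E,H \right)} = 30 + 5 \cdot 40 E = 30 + 200 E$)
$M{\left(S,A \right)} = \frac{A}{3}$
$\left(c{\left(-107,144 \right)} + q\right) + M{\left(60,114 \right)} = \left(\left(30 + 200 \left(-107\right)\right) - 16621\right) + \frac{1}{3} \cdot 114 = \left(\left(30 - 21400\right) - 16621\right) + 38 = \left(-21370 - 16621\right) + 38 = -37991 + 38 = -37953$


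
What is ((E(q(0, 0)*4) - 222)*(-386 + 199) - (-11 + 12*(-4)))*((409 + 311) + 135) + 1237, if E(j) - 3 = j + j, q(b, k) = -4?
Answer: 40182817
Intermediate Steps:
E(j) = 3 + 2*j (E(j) = 3 + (j + j) = 3 + 2*j)
((E(q(0, 0)*4) - 222)*(-386 + 199) - (-11 + 12*(-4)))*((409 + 311) + 135) + 1237 = (((3 + 2*(-4*4)) - 222)*(-386 + 199) - (-11 + 12*(-4)))*((409 + 311) + 135) + 1237 = (((3 + 2*(-16)) - 222)*(-187) - (-11 - 48))*(720 + 135) + 1237 = (((3 - 32) - 222)*(-187) - 1*(-59))*855 + 1237 = ((-29 - 222)*(-187) + 59)*855 + 1237 = (-251*(-187) + 59)*855 + 1237 = (46937 + 59)*855 + 1237 = 46996*855 + 1237 = 40181580 + 1237 = 40182817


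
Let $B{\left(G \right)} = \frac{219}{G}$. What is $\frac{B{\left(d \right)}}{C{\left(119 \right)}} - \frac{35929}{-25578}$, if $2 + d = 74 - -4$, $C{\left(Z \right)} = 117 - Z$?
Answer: $- \frac{70187}{1943928} \approx -0.036106$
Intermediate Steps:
$d = 76$ ($d = -2 + \left(74 - -4\right) = -2 + \left(74 + 4\right) = -2 + 78 = 76$)
$\frac{B{\left(d \right)}}{C{\left(119 \right)}} - \frac{35929}{-25578} = \frac{219 \cdot \frac{1}{76}}{117 - 119} - \frac{35929}{-25578} = \frac{219 \cdot \frac{1}{76}}{117 - 119} - - \frac{35929}{25578} = \frac{219}{76 \left(-2\right)} + \frac{35929}{25578} = \frac{219}{76} \left(- \frac{1}{2}\right) + \frac{35929}{25578} = - \frac{219}{152} + \frac{35929}{25578} = - \frac{70187}{1943928}$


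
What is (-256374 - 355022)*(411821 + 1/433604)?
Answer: -27293822979239365/108401 ≈ -2.5179e+11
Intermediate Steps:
(-256374 - 355022)*(411821 + 1/433604) = -611396*(411821 + 1/433604) = -611396*178567232885/433604 = -27293822979239365/108401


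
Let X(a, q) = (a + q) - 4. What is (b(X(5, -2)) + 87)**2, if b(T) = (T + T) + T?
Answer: 7056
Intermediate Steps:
X(a, q) = -4 + a + q
b(T) = 3*T (b(T) = 2*T + T = 3*T)
(b(X(5, -2)) + 87)**2 = (3*(-4 + 5 - 2) + 87)**2 = (3*(-1) + 87)**2 = (-3 + 87)**2 = 84**2 = 7056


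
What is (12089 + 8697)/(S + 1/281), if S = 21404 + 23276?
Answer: 5840866/12555081 ≈ 0.46522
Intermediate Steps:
S = 44680
(12089 + 8697)/(S + 1/281) = (12089 + 8697)/(44680 + 1/281) = 20786/(44680 + 1/281) = 20786/(12555081/281) = 20786*(281/12555081) = 5840866/12555081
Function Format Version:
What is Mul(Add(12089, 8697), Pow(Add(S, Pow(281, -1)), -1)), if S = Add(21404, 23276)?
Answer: Rational(5840866, 12555081) ≈ 0.46522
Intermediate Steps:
S = 44680
Mul(Add(12089, 8697), Pow(Add(S, Pow(281, -1)), -1)) = Mul(Add(12089, 8697), Pow(Add(44680, Pow(281, -1)), -1)) = Mul(20786, Pow(Add(44680, Rational(1, 281)), -1)) = Mul(20786, Pow(Rational(12555081, 281), -1)) = Mul(20786, Rational(281, 12555081)) = Rational(5840866, 12555081)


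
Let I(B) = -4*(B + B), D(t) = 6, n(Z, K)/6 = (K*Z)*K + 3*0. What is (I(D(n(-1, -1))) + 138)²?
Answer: 8100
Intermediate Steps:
n(Z, K) = 6*Z*K² (n(Z, K) = 6*((K*Z)*K + 3*0) = 6*(Z*K² + 0) = 6*(Z*K²) = 6*Z*K²)
I(B) = -8*B
(I(D(n(-1, -1))) + 138)² = (-8*6 + 138)² = (-48 + 138)² = 90² = 8100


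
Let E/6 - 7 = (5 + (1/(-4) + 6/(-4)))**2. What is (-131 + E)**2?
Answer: 42025/64 ≈ 656.64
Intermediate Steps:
E = 843/8 (E = 42 + 6*(5 + (1/(-4) + 6/(-4)))**2 = 42 + 6*(5 + (1*(-1/4) + 6*(-1/4)))**2 = 42 + 6*(5 + (-1/4 - 3/2))**2 = 42 + 6*(5 - 7/4)**2 = 42 + 6*(13/4)**2 = 42 + 6*(169/16) = 42 + 507/8 = 843/8 ≈ 105.38)
(-131 + E)**2 = (-131 + 843/8)**2 = (-205/8)**2 = 42025/64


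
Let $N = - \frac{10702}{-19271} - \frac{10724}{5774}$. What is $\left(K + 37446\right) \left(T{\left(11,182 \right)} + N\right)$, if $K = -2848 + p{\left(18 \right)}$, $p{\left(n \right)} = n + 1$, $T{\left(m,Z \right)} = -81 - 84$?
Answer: $- \frac{320285887119561}{55635377} \approx -5.7569 \cdot 10^{6}$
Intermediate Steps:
$T{\left(m,Z \right)} = -165$
$p{\left(n \right)} = 1 + n$
$K = -2829$ ($K = -2848 + \left(1 + 18\right) = -2848 + 19 = -2829$)
$N = - \frac{72434428}{55635377}$ ($N = \left(-10702\right) \left(- \frac{1}{19271}\right) - \frac{5362}{2887} = \frac{10702}{19271} - \frac{5362}{2887} = - \frac{72434428}{55635377} \approx -1.3019$)
$\left(K + 37446\right) \left(T{\left(11,182 \right)} + N\right) = \left(-2829 + 37446\right) \left(-165 - \frac{72434428}{55635377}\right) = 34617 \left(- \frac{9252271633}{55635377}\right) = - \frac{320285887119561}{55635377}$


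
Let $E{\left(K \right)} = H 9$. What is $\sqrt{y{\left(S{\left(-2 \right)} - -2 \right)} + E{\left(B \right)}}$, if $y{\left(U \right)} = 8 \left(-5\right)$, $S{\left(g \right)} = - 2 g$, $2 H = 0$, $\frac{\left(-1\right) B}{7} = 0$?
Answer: $2 i \sqrt{10} \approx 6.3246 i$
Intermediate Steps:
$B = 0$ ($B = \left(-7\right) 0 = 0$)
$H = 0$ ($H = \frac{1}{2} \cdot 0 = 0$)
$y{\left(U \right)} = -40$
$E{\left(K \right)} = 0$ ($E{\left(K \right)} = 0 \cdot 9 = 0$)
$\sqrt{y{\left(S{\left(-2 \right)} - -2 \right)} + E{\left(B \right)}} = \sqrt{-40 + 0} = \sqrt{-40} = 2 i \sqrt{10}$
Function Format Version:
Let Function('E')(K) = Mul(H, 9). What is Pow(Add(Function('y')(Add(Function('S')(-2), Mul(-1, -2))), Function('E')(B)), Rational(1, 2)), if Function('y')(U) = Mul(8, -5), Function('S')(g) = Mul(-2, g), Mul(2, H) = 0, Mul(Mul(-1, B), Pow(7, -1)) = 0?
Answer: Mul(2, I, Pow(10, Rational(1, 2))) ≈ Mul(6.3246, I)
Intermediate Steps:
B = 0 (B = Mul(-7, 0) = 0)
H = 0 (H = Mul(Rational(1, 2), 0) = 0)
Function('y')(U) = -40
Function('E')(K) = 0 (Function('E')(K) = Mul(0, 9) = 0)
Pow(Add(Function('y')(Add(Function('S')(-2), Mul(-1, -2))), Function('E')(B)), Rational(1, 2)) = Pow(Add(-40, 0), Rational(1, 2)) = Pow(-40, Rational(1, 2)) = Mul(2, I, Pow(10, Rational(1, 2)))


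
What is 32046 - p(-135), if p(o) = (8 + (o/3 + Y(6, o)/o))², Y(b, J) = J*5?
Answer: 31022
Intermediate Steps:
Y(b, J) = 5*J
p(o) = (13 + o/3)² (p(o) = (8 + (o/3 + (5*o)/o))² = (8 + (o*(⅓) + 5))² = (8 + (o/3 + 5))² = (8 + (5 + o/3))² = (13 + o/3)²)
32046 - p(-135) = 32046 - (39 - 135)²/9 = 32046 - (-96)²/9 = 32046 - 9216/9 = 32046 - 1*1024 = 32046 - 1024 = 31022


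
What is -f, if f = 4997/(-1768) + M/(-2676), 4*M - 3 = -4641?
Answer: 471749/197132 ≈ 2.3931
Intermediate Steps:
M = -2319/2 (M = 3/4 + (1/4)*(-4641) = 3/4 - 4641/4 = -2319/2 ≈ -1159.5)
f = -471749/197132 (f = 4997/(-1768) - 2319/2/(-2676) = 4997*(-1/1768) - 2319/2*(-1/2676) = -4997/1768 + 773/1784 = -471749/197132 ≈ -2.3931)
-f = -1*(-471749/197132) = 471749/197132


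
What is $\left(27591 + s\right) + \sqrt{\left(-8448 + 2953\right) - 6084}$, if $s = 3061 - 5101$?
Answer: $25551 + i \sqrt{11579} \approx 25551.0 + 107.61 i$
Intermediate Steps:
$s = -2040$ ($s = 3061 - 5101 = -2040$)
$\left(27591 + s\right) + \sqrt{\left(-8448 + 2953\right) - 6084} = \left(27591 - 2040\right) + \sqrt{\left(-8448 + 2953\right) - 6084} = 25551 + \sqrt{-5495 - 6084} = 25551 + \sqrt{-11579} = 25551 + i \sqrt{11579}$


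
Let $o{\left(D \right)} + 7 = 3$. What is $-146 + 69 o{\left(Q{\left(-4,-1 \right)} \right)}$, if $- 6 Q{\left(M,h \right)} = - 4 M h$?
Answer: $-422$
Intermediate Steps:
$Q{\left(M,h \right)} = \frac{2 M h}{3}$ ($Q{\left(M,h \right)} = - \frac{- 4 M h}{6} = - \frac{\left(-4\right) M h}{6} = \frac{2 M h}{3}$)
$o{\left(D \right)} = -4$ ($o{\left(D \right)} = -7 + 3 = -4$)
$-146 + 69 o{\left(Q{\left(-4,-1 \right)} \right)} = -146 + 69 \left(-4\right) = -146 - 276 = -422$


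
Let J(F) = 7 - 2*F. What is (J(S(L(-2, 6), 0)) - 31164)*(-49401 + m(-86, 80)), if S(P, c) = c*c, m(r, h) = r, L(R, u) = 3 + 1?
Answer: 1541866459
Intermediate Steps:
L(R, u) = 4
S(P, c) = c**2
(J(S(L(-2, 6), 0)) - 31164)*(-49401 + m(-86, 80)) = ((7 - 2*0**2) - 31164)*(-49401 - 86) = ((7 - 2*0) - 31164)*(-49487) = ((7 + 0) - 31164)*(-49487) = (7 - 31164)*(-49487) = -31157*(-49487) = 1541866459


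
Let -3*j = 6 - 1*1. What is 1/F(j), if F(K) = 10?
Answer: ⅒ ≈ 0.10000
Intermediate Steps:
j = -5/3 (j = -(6 - 1*1)/3 = -(6 - 1)/3 = -⅓*5 = -5/3 ≈ -1.6667)
1/F(j) = 1/10 = ⅒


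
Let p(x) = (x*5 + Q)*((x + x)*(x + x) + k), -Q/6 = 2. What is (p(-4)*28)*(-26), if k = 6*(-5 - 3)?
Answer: 372736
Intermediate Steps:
Q = -12 (Q = -6*2 = -12)
k = -48 (k = 6*(-8) = -48)
p(x) = (-48 + 4*x²)*(-12 + 5*x) (p(x) = (x*5 - 12)*((x + x)*(x + x) - 48) = (5*x - 12)*((2*x)*(2*x) - 48) = (-12 + 5*x)*(4*x² - 48) = (-12 + 5*x)*(-48 + 4*x²) = (-48 + 4*x²)*(-12 + 5*x))
(p(-4)*28)*(-26) = ((576 - 240*(-4) - 48*(-4)² + 20*(-4)³)*28)*(-26) = ((576 + 960 - 48*16 + 20*(-64))*28)*(-26) = ((576 + 960 - 768 - 1280)*28)*(-26) = -512*28*(-26) = -14336*(-26) = 372736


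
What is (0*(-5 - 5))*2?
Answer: 0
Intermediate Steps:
(0*(-5 - 5))*2 = (0*(-10))*2 = 0*2 = 0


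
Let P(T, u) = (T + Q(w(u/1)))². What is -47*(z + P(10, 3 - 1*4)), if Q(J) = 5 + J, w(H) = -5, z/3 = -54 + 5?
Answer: 2209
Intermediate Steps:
z = -147 (z = 3*(-54 + 5) = 3*(-49) = -147)
P(T, u) = T² (P(T, u) = (T + (5 - 5))² = (T + 0)² = T²)
-47*(z + P(10, 3 - 1*4)) = -47*(-147 + 10²) = -47*(-147 + 100) = -47*(-47) = 2209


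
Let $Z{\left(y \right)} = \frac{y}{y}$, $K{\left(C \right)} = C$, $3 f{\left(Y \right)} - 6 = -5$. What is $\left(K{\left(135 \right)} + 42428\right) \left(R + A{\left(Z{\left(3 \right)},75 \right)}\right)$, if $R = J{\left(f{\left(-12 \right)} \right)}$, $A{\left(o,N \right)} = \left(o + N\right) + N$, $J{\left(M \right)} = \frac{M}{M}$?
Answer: $6469576$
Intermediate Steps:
$f{\left(Y \right)} = \frac{1}{3}$ ($f{\left(Y \right)} = 2 + \frac{1}{3} \left(-5\right) = 2 - \frac{5}{3} = \frac{1}{3}$)
$Z{\left(y \right)} = 1$
$J{\left(M \right)} = 1$
$A{\left(o,N \right)} = o + 2 N$ ($A{\left(o,N \right)} = \left(N + o\right) + N = o + 2 N$)
$R = 1$
$\left(K{\left(135 \right)} + 42428\right) \left(R + A{\left(Z{\left(3 \right)},75 \right)}\right) = \left(135 + 42428\right) \left(1 + \left(1 + 2 \cdot 75\right)\right) = 42563 \left(1 + \left(1 + 150\right)\right) = 42563 \left(1 + 151\right) = 42563 \cdot 152 = 6469576$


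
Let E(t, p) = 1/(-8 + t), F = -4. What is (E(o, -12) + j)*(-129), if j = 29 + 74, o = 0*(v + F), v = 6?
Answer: -106167/8 ≈ -13271.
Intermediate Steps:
o = 0 (o = 0*(6 - 4) = 0*2 = 0)
j = 103
(E(o, -12) + j)*(-129) = (1/(-8 + 0) + 103)*(-129) = (1/(-8) + 103)*(-129) = (-⅛ + 103)*(-129) = (823/8)*(-129) = -106167/8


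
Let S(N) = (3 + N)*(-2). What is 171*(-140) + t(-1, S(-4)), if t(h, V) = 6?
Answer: -23934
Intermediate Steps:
S(N) = -6 - 2*N
171*(-140) + t(-1, S(-4)) = 171*(-140) + 6 = -23940 + 6 = -23934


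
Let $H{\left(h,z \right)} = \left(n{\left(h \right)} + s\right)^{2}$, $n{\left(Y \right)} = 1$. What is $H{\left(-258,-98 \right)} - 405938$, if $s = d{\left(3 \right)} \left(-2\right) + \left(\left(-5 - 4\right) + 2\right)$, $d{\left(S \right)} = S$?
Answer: $-405794$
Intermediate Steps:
$s = -13$ ($s = 3 \left(-2\right) + \left(\left(-5 - 4\right) + 2\right) = -6 + \left(-9 + 2\right) = -6 - 7 = -13$)
$H{\left(h,z \right)} = 144$ ($H{\left(h,z \right)} = \left(1 - 13\right)^{2} = \left(-12\right)^{2} = 144$)
$H{\left(-258,-98 \right)} - 405938 = 144 - 405938 = -405794$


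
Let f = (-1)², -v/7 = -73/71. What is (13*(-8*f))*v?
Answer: -53144/71 ≈ -748.51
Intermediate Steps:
v = 511/71 (v = -(-511)/71 = -7*(-73/71) = 511/71 ≈ 7.1972)
f = 1
(13*(-8*f))*v = (13*(-8*1))*(511/71) = (13*(-8))*(511/71) = -104*511/71 = -53144/71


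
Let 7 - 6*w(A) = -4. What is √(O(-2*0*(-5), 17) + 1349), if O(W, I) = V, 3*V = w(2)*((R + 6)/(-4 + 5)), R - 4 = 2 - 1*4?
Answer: √12185/3 ≈ 36.795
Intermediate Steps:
w(A) = 11/6 (w(A) = 7/6 - ⅙*(-4) = 7/6 + ⅔ = 11/6)
R = 2 (R = 4 + (2 - 1*4) = 4 + (2 - 4) = 4 - 2 = 2)
V = 44/9 (V = (11*((2 + 6)/(-4 + 5))/6)/3 = (11*(8/1)/6)/3 = (11*(8*1)/6)/3 = ((11/6)*8)/3 = (⅓)*(44/3) = 44/9 ≈ 4.8889)
O(W, I) = 44/9
√(O(-2*0*(-5), 17) + 1349) = √(44/9 + 1349) = √(12185/9) = √12185/3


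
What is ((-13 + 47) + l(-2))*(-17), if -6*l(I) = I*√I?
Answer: -578 - 17*I*√2/3 ≈ -578.0 - 8.0139*I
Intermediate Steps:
l(I) = -I^(3/2)/6 (l(I) = -I*√I/6 = -I^(3/2)/6)
((-13 + 47) + l(-2))*(-17) = ((-13 + 47) - (-1)*I*√2/3)*(-17) = (34 - (-1)*I*√2/3)*(-17) = (34 + I*√2/3)*(-17) = -578 - 17*I*√2/3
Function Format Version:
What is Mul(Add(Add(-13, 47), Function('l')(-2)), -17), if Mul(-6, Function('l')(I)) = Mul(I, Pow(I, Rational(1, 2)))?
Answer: Add(-578, Mul(Rational(-17, 3), I, Pow(2, Rational(1, 2)))) ≈ Add(-578.00, Mul(-8.0139, I))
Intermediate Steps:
Function('l')(I) = Mul(Rational(-1, 6), Pow(I, Rational(3, 2))) (Function('l')(I) = Mul(Rational(-1, 6), Mul(I, Pow(I, Rational(1, 2)))) = Mul(Rational(-1, 6), Pow(I, Rational(3, 2))))
Mul(Add(Add(-13, 47), Function('l')(-2)), -17) = Mul(Add(Add(-13, 47), Mul(Rational(-1, 6), Pow(-2, Rational(3, 2)))), -17) = Mul(Add(34, Mul(Rational(-1, 6), Mul(-2, I, Pow(2, Rational(1, 2))))), -17) = Mul(Add(34, Mul(Rational(1, 3), I, Pow(2, Rational(1, 2)))), -17) = Add(-578, Mul(Rational(-17, 3), I, Pow(2, Rational(1, 2))))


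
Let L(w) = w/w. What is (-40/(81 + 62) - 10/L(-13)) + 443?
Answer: 61879/143 ≈ 432.72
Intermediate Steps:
L(w) = 1
(-40/(81 + 62) - 10/L(-13)) + 443 = (-40/(81 + 62) - 10/1) + 443 = (-40/143 - 10*1) + 443 = (-40*1/143 - 10) + 443 = (-40/143 - 10) + 443 = -1470/143 + 443 = 61879/143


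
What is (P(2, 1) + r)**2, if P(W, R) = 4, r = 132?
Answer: 18496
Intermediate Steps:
(P(2, 1) + r)**2 = (4 + 132)**2 = 136**2 = 18496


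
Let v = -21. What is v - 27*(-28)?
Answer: 735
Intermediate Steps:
v - 27*(-28) = -21 - 27*(-28) = -21 + 756 = 735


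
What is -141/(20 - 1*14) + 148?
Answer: 249/2 ≈ 124.50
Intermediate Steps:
-141/(20 - 1*14) + 148 = -141/(20 - 14) + 148 = -141/6 + 148 = -1*47/2 + 148 = -47/2 + 148 = 249/2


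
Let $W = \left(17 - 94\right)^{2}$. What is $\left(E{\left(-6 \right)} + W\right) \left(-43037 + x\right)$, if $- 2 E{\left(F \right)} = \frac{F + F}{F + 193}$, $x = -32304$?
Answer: $- \frac{83532751589}{187} \approx -4.467 \cdot 10^{8}$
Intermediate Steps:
$E{\left(F \right)} = - \frac{F}{193 + F}$ ($E{\left(F \right)} = - \frac{\left(F + F\right) \frac{1}{F + 193}}{2} = - \frac{2 F \frac{1}{193 + F}}{2} = - \frac{F}{193 + F}$)
$W = 5929$ ($W = \left(-77\right)^{2} = 5929$)
$\left(E{\left(-6 \right)} + W\right) \left(-43037 + x\right) = \left(\left(-1\right) \left(-6\right) \frac{1}{193 - 6} + 5929\right) \left(-43037 - 32304\right) = \left(\left(-1\right) \left(-6\right) \frac{1}{187} + 5929\right) \left(-75341\right) = \left(\frac{6}{187} + 5929\right) \left(-75341\right) = \frac{1108729}{187} \left(-75341\right) = - \frac{83532751589}{187}$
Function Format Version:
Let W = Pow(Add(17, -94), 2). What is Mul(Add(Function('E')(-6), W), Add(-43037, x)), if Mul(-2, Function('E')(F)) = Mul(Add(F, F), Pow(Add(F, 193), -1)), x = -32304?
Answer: Rational(-83532751589, 187) ≈ -4.4670e+8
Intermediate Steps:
Function('E')(F) = Mul(-1, F, Pow(Add(193, F), -1)) (Function('E')(F) = Mul(Rational(-1, 2), Mul(Add(F, F), Pow(Add(F, 193), -1))) = Mul(Rational(-1, 2), Mul(Mul(2, F), Pow(Add(193, F), -1))) = Mul(Rational(-1, 2), Mul(2, F, Pow(Add(193, F), -1))) = Mul(-1, F, Pow(Add(193, F), -1)))
W = 5929 (W = Pow(-77, 2) = 5929)
Mul(Add(Function('E')(-6), W), Add(-43037, x)) = Mul(Add(Mul(-1, -6, Pow(Add(193, -6), -1)), 5929), Add(-43037, -32304)) = Mul(Add(Mul(-1, -6, Pow(187, -1)), 5929), -75341) = Mul(Add(Mul(-1, -6, Rational(1, 187)), 5929), -75341) = Mul(Add(Rational(6, 187), 5929), -75341) = Mul(Rational(1108729, 187), -75341) = Rational(-83532751589, 187)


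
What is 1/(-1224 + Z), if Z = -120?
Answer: -1/1344 ≈ -0.00074405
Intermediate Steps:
1/(-1224 + Z) = 1/(-1224 - 120) = 1/(-1344) = -1/1344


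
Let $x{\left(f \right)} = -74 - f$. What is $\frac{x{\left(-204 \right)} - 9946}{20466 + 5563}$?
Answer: $- \frac{9816}{26029} \approx -0.37712$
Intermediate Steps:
$\frac{x{\left(-204 \right)} - 9946}{20466 + 5563} = \frac{\left(-74 - -204\right) - 9946}{20466 + 5563} = \frac{\left(-74 + 204\right) - 9946}{26029} = \left(130 - 9946\right) \frac{1}{26029} = \left(-9816\right) \frac{1}{26029} = - \frac{9816}{26029}$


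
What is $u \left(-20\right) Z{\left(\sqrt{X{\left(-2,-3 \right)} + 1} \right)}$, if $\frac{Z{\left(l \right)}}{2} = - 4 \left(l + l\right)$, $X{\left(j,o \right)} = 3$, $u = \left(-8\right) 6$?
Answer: $-30720$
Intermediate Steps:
$u = -48$
$Z{\left(l \right)} = - 16 l$ ($Z{\left(l \right)} = 2 \left(- 4 \left(l + l\right)\right) = 2 \left(- 4 \cdot 2 l\right) = 2 \left(- 8 l\right) = - 16 l$)
$u \left(-20\right) Z{\left(\sqrt{X{\left(-2,-3 \right)} + 1} \right)} = \left(-48\right) \left(-20\right) \left(- 16 \sqrt{3 + 1}\right) = 960 \left(- 16 \sqrt{4}\right) = 960 \left(\left(-16\right) 2\right) = 960 \left(-32\right) = -30720$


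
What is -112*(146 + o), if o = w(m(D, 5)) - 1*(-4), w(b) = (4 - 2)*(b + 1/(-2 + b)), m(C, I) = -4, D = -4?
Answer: -47600/3 ≈ -15867.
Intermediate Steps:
w(b) = 2*b + 2/(-2 + b) (w(b) = 2*(b + 1/(-2 + b)) = 2*b + 2/(-2 + b))
o = -13/3 (o = 2*(1 + (-4)² - 2*(-4))/(-2 - 4) - 1*(-4) = 2*(1 + 16 + 8)/(-6) + 4 = 2*(-⅙)*25 + 4 = -25/3 + 4 = -13/3 ≈ -4.3333)
-112*(146 + o) = -112*(146 - 13/3) = -112*425/3 = -47600/3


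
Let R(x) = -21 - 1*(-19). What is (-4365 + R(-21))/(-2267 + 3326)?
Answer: -4367/1059 ≈ -4.1237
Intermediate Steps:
R(x) = -2 (R(x) = -21 + 19 = -2)
(-4365 + R(-21))/(-2267 + 3326) = (-4365 - 2)/(-2267 + 3326) = -4367/1059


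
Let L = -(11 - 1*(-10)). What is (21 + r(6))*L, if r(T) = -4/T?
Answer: -427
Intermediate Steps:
L = -21 (L = -(11 + 10) = -1*21 = -21)
(21 + r(6))*L = (21 - 4/6)*(-21) = (21 - 4*⅙)*(-21) = (21 - ⅔)*(-21) = (61/3)*(-21) = -427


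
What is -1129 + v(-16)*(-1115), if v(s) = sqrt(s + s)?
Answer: -1129 - 4460*I*sqrt(2) ≈ -1129.0 - 6307.4*I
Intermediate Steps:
v(s) = sqrt(2)*sqrt(s) (v(s) = sqrt(2*s) = sqrt(2)*sqrt(s))
-1129 + v(-16)*(-1115) = -1129 + (sqrt(2)*sqrt(-16))*(-1115) = -1129 + (sqrt(2)*(4*I))*(-1115) = -1129 + (4*I*sqrt(2))*(-1115) = -1129 - 4460*I*sqrt(2)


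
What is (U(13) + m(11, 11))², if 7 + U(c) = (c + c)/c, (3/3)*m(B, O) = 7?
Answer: 4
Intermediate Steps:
m(B, O) = 7
U(c) = -5 (U(c) = -7 + (c + c)/c = -7 + (2*c)/c = -7 + 2 = -5)
(U(13) + m(11, 11))² = (-5 + 7)² = 2² = 4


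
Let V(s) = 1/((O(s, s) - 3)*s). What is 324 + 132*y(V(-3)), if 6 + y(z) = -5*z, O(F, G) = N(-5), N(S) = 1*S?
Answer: -991/2 ≈ -495.50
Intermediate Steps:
N(S) = S
O(F, G) = -5
V(s) = -1/(8*s) (V(s) = 1/((-5 - 3)*s) = 1/((-8)*s) = -1/(8*s))
y(z) = -6 - 5*z
324 + 132*y(V(-3)) = 324 + 132*(-6 - (-5)/(8*(-3))) = 324 + 132*(-6 - (-5)*(-1)/(8*3)) = 324 + 132*(-6 - 5*1/24) = 324 + 132*(-6 - 5/24) = 324 + 132*(-149/24) = 324 - 1639/2 = -991/2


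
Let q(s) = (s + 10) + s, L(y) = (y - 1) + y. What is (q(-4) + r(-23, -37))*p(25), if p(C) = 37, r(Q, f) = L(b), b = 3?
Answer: 259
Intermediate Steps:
L(y) = -1 + 2*y (L(y) = (-1 + y) + y = -1 + 2*y)
r(Q, f) = 5 (r(Q, f) = -1 + 2*3 = -1 + 6 = 5)
q(s) = 10 + 2*s (q(s) = (10 + s) + s = 10 + 2*s)
(q(-4) + r(-23, -37))*p(25) = ((10 + 2*(-4)) + 5)*37 = ((10 - 8) + 5)*37 = (2 + 5)*37 = 7*37 = 259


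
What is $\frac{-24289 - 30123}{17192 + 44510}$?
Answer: $- \frac{27206}{30851} \approx -0.88185$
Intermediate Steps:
$\frac{-24289 - 30123}{17192 + 44510} = - \frac{54412}{61702} = \left(-54412\right) \frac{1}{61702} = - \frac{27206}{30851}$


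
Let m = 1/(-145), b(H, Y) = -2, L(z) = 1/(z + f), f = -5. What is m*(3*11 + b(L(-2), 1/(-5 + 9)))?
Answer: -31/145 ≈ -0.21379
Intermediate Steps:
L(z) = 1/(-5 + z) (L(z) = 1/(z - 5) = 1/(-5 + z))
m = -1/145 ≈ -0.0068966
m*(3*11 + b(L(-2), 1/(-5 + 9))) = -(3*11 - 2)/145 = -(33 - 2)/145 = -1/145*31 = -31/145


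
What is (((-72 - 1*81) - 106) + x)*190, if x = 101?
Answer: -30020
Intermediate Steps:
(((-72 - 1*81) - 106) + x)*190 = (((-72 - 1*81) - 106) + 101)*190 = (((-72 - 81) - 106) + 101)*190 = ((-153 - 106) + 101)*190 = (-259 + 101)*190 = -158*190 = -30020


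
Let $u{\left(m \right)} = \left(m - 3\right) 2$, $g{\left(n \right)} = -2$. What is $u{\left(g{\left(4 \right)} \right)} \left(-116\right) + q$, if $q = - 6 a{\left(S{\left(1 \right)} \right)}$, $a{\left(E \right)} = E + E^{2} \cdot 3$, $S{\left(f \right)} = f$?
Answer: $1136$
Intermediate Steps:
$a{\left(E \right)} = E + 3 E^{2}$
$u{\left(m \right)} = -6 + 2 m$ ($u{\left(m \right)} = \left(-3 + m\right) 2 = -6 + 2 m$)
$q = -24$ ($q = - 6 \cdot 1 \left(1 + 3 \cdot 1\right) = - 6 \cdot 1 \left(1 + 3\right) = - 6 \cdot 1 \cdot 4 = \left(-6\right) 4 = -24$)
$u{\left(g{\left(4 \right)} \right)} \left(-116\right) + q = \left(-6 + 2 \left(-2\right)\right) \left(-116\right) - 24 = \left(-6 - 4\right) \left(-116\right) - 24 = \left(-10\right) \left(-116\right) - 24 = 1160 - 24 = 1136$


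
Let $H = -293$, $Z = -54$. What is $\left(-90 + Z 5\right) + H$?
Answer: $-653$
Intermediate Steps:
$\left(-90 + Z 5\right) + H = \left(-90 - 270\right) - 293 = -360 - 293 = -653$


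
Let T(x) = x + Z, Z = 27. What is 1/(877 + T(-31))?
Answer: 1/873 ≈ 0.0011455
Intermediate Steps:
T(x) = 27 + x (T(x) = x + 27 = 27 + x)
1/(877 + T(-31)) = 1/(877 + (27 - 31)) = 1/(877 - 4) = 1/873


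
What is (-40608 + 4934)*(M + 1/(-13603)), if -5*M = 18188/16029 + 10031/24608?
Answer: 147644969126029253/13413973800240 ≈ 11007.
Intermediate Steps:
M = -608357203/1972208160 (M = -(18188/16029 + 10031/24608)/5 = -1/5*608357203/394441632 = -608357203/1972208160 ≈ -0.30847)
(-40608 + 4934)*(M + 1/(-13603)) = (-40608 + 4934)*(-608357203/1972208160 + 1/(-13603)) = -35674*(-608357203/1972208160 - 1/13603) = -35674*(-8277455240569/26827947600480) = 147644969126029253/13413973800240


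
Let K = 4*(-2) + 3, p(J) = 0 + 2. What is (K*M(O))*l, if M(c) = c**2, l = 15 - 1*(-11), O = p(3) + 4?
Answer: -4680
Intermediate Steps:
p(J) = 2
K = -5 (K = -8 + 3 = -5)
O = 6 (O = 2 + 4 = 6)
l = 26 (l = 15 + 11 = 26)
(K*M(O))*l = -5*6**2*26 = -5*36*26 = -180*26 = -4680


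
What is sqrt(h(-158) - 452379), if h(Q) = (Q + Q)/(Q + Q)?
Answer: I*sqrt(452378) ≈ 672.59*I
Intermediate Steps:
h(Q) = 1 (h(Q) = (2*Q)/((2*Q)) = (2*Q)*(1/(2*Q)) = 1)
sqrt(h(-158) - 452379) = sqrt(1 - 452379) = sqrt(-452378) = I*sqrt(452378)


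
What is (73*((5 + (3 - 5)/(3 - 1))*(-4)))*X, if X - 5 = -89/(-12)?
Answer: -43508/3 ≈ -14503.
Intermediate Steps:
X = 149/12 (X = 5 - 89/(-12) = 5 - 89*(-1/12) = 5 + 89/12 = 149/12 ≈ 12.417)
(73*((5 + (3 - 5)/(3 - 1))*(-4)))*X = (73*((5 + (3 - 5)/(3 - 1))*(-4)))*(149/12) = (73*((5 - 2/2)*(-4)))*(149/12) = (73*((5 - 2*1/2)*(-4)))*(149/12) = (73*((5 - 1)*(-4)))*(149/12) = (73*(4*(-4)))*(149/12) = (73*(-16))*(149/12) = -1168*149/12 = -43508/3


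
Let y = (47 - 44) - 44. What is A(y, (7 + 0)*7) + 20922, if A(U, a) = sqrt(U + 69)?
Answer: 20922 + 2*sqrt(7) ≈ 20927.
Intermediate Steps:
y = -41 (y = 3 - 44 = -41)
A(U, a) = sqrt(69 + U)
A(y, (7 + 0)*7) + 20922 = sqrt(69 - 41) + 20922 = sqrt(28) + 20922 = 2*sqrt(7) + 20922 = 20922 + 2*sqrt(7)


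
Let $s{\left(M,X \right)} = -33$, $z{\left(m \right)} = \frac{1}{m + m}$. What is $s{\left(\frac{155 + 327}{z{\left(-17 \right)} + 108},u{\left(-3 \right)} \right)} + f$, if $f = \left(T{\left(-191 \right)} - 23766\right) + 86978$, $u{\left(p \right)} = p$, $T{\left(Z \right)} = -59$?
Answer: $63120$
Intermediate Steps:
$z{\left(m \right)} = \frac{1}{2 m}$
$f = 63153$ ($f = \left(-59 - 23766\right) + 86978 = -23825 + 86978 = 63153$)
$s{\left(\frac{155 + 327}{z{\left(-17 \right)} + 108},u{\left(-3 \right)} \right)} + f = -33 + 63153 = 63120$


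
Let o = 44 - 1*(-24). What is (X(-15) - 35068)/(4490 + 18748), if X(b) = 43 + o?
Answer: -34957/23238 ≈ -1.5043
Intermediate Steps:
o = 68 (o = 44 + 24 = 68)
X(b) = 111 (X(b) = 43 + 68 = 111)
(X(-15) - 35068)/(4490 + 18748) = (111 - 35068)/(4490 + 18748) = -34957/23238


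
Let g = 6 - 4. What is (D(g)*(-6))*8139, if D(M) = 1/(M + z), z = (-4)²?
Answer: -2713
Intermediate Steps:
z = 16
g = 2
D(M) = 1/(16 + M) (D(M) = 1/(M + 16) = 1/(16 + M))
(D(g)*(-6))*8139 = (-6/(16 + 2))*8139 = (-6/18)*8139 = ((1/18)*(-6))*8139 = -⅓*8139 = -2713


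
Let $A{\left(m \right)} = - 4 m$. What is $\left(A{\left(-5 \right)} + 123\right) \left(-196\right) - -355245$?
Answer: $327217$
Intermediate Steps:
$\left(A{\left(-5 \right)} + 123\right) \left(-196\right) - -355245 = \left(\left(-4\right) \left(-5\right) + 123\right) \left(-196\right) - -355245 = \left(20 + 123\right) \left(-196\right) + 355245 = 143 \left(-196\right) + 355245 = -28028 + 355245 = 327217$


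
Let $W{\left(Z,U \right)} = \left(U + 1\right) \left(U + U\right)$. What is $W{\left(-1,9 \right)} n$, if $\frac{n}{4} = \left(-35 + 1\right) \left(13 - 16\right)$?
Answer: $73440$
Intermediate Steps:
$n = 408$ ($n = 4 \left(-35 + 1\right) \left(13 - 16\right) = 4 \left(\left(-34\right) \left(-3\right)\right) = 4 \cdot 102 = 408$)
$W{\left(Z,U \right)} = 2 U \left(1 + U\right)$ ($W{\left(Z,U \right)} = \left(1 + U\right) 2 U = 2 U \left(1 + U\right)$)
$W{\left(-1,9 \right)} n = 2 \cdot 9 \left(1 + 9\right) 408 = 2 \cdot 9 \cdot 10 \cdot 408 = 180 \cdot 408 = 73440$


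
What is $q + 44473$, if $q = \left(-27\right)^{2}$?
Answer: $45202$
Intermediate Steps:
$q = 729$
$q + 44473 = 729 + 44473 = 45202$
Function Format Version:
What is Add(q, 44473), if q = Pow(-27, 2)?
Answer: 45202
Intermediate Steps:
q = 729
Add(q, 44473) = Add(729, 44473) = 45202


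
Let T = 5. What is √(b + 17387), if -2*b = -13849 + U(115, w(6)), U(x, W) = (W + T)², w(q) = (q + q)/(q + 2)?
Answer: √388646/4 ≈ 155.85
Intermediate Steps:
w(q) = 2*q/(2 + q) (w(q) = (2*q)/(2 + q) = 2*q/(2 + q))
U(x, W) = (5 + W)² (U(x, W) = (W + 5)² = (5 + W)²)
b = 55227/8 (b = -(-13849 + (5 + 2*6/(2 + 6))²)/2 = -(-13849 + (5 + 2*6/8)²)/2 = -(-13849 + (5 + 2*6*(⅛))²)/2 = -(-13849 + (5 + 3/2)²)/2 = -(-13849 + (13/2)²)/2 = -(-13849 + 169/4)/2 = -½*(-55227/4) = 55227/8 ≈ 6903.4)
√(b + 17387) = √(55227/8 + 17387) = √(194323/8) = √388646/4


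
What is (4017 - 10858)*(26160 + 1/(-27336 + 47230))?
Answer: -3560241387481/19894 ≈ -1.7896e+8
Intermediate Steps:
(4017 - 10858)*(26160 + 1/(-27336 + 47230)) = -6841*(26160 + 1/19894) = -6841*520427041/19894 = -3560241387481/19894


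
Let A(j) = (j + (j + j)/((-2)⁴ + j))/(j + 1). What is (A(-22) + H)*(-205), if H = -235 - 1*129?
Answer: 4692040/63 ≈ 74477.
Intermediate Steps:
H = -364 (H = -235 - 129 = -364)
A(j) = (j + 2*j/(16 + j))/(1 + j) (A(j) = (j + (2*j)/(16 + j))/(1 + j) = (j + 2*j/(16 + j))/(1 + j))
(A(-22) + H)*(-205) = (-22*(18 - 22)/(16 + (-22)² + 17*(-22)) - 364)*(-205) = (-22*(-4)/(16 + 484 - 374) - 364)*(-205) = (-22*(-4)/126 - 364)*(-205) = (-22*1/126*(-4) - 364)*(-205) = (44/63 - 364)*(-205) = -22888/63*(-205) = 4692040/63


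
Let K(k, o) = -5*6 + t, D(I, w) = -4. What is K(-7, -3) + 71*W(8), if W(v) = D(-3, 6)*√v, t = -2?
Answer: -32 - 568*√2 ≈ -835.27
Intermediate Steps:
W(v) = -4*√v
K(k, o) = -32 (K(k, o) = -5*6 - 2 = -30 - 2 = -32)
K(-7, -3) + 71*W(8) = -32 + 71*(-8*√2) = -32 - 568*√2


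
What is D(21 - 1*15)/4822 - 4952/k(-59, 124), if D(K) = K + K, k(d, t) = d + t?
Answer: -11938882/156715 ≈ -76.182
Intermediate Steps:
D(K) = 2*K
D(21 - 1*15)/4822 - 4952/k(-59, 124) = (2*(21 - 1*15))/4822 - 4952/(-59 + 124) = (2*(21 - 15))*(1/4822) - 4952/65 = (2*6)*(1/4822) - 4952*1/65 = 12*(1/4822) - 4952/65 = 6/2411 - 4952/65 = -11938882/156715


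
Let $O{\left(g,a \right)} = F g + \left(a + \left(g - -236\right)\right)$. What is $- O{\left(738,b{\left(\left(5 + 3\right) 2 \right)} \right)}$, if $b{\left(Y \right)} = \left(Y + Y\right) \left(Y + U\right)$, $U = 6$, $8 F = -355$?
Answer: $\frac{124283}{4} \approx 31071.0$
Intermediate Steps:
$F = - \frac{355}{8}$ ($F = \frac{1}{8} \left(-355\right) = - \frac{355}{8} \approx -44.375$)
$b{\left(Y \right)} = 2 Y \left(6 + Y\right)$ ($b{\left(Y \right)} = \left(Y + Y\right) \left(Y + 6\right) = 2 Y \left(6 + Y\right)$)
$O{\left(g,a \right)} = 236 + a - \frac{347 g}{8}$ ($O{\left(g,a \right)} = - \frac{355 g}{8} + \left(a + \left(g - -236\right)\right) = - \frac{355 g}{8} + \left(a + \left(g + 236\right)\right) = - \frac{355 g}{8} + \left(a + \left(236 + g\right)\right) = - \frac{355 g}{8} + \left(236 + a + g\right) = 236 + a - \frac{347 g}{8}$)
$- O{\left(738,b{\left(\left(5 + 3\right) 2 \right)} \right)} = - (236 + 2 \left(5 + 3\right) 2 \left(6 + \left(5 + 3\right) 2\right) - \frac{128043}{4}) = - (236 + 2 \cdot 8 \cdot 2 \left(6 + 8 \cdot 2\right) - \frac{128043}{4}) = - (236 + 2 \cdot 16 \left(6 + 16\right) - \frac{128043}{4}) = - (236 + 2 \cdot 16 \cdot 22 - \frac{128043}{4}) = - (236 + 704 - \frac{128043}{4}) = \left(-1\right) \left(- \frac{124283}{4}\right) = \frac{124283}{4}$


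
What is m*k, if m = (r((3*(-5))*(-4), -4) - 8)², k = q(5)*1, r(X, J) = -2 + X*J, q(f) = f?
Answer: 312500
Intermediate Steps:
r(X, J) = -2 + J*X
k = 5 (k = 5*1 = 5)
m = 62500 (m = ((-2 - 4*3*(-5)*(-4)) - 8)² = ((-2 - (-60)*(-4)) - 8)² = ((-2 - 4*60) - 8)² = ((-2 - 240) - 8)² = (-242 - 8)² = (-250)² = 62500)
m*k = 62500*5 = 312500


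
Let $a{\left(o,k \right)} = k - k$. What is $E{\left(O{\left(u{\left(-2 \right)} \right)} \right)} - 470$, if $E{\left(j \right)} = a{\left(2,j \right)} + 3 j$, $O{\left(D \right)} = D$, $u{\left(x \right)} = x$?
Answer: $-476$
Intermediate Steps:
$a{\left(o,k \right)} = 0$
$E{\left(j \right)} = 3 j$ ($E{\left(j \right)} = 0 + 3 j = 3 j$)
$E{\left(O{\left(u{\left(-2 \right)} \right)} \right)} - 470 = 3 \left(-2\right) - 470 = -6 - 470 = -476$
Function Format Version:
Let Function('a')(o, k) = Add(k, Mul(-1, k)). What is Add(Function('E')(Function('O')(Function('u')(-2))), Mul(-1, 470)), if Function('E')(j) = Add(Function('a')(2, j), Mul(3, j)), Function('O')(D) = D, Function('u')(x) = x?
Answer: -476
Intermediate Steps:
Function('a')(o, k) = 0
Function('E')(j) = Mul(3, j) (Function('E')(j) = Add(0, Mul(3, j)) = Mul(3, j))
Add(Function('E')(Function('O')(Function('u')(-2))), Mul(-1, 470)) = Add(Mul(3, -2), Mul(-1, 470)) = Add(-6, -470) = -476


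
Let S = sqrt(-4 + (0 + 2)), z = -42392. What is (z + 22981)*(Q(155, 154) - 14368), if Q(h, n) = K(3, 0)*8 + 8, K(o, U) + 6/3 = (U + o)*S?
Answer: 279052536 - 465864*I*sqrt(2) ≈ 2.7905e+8 - 6.5883e+5*I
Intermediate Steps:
S = I*sqrt(2) (S = sqrt(-4 + 2) = sqrt(-2) = I*sqrt(2) ≈ 1.4142*I)
K(o, U) = -2 + I*sqrt(2)*(U + o) (K(o, U) = -2 + (U + o)*(I*sqrt(2)) = -2 + I*sqrt(2)*(U + o))
Q(h, n) = -8 + 24*I*sqrt(2) (Q(h, n) = (-2 + I*0*sqrt(2) + I*3*sqrt(2))*8 + 8 = (-2 + 0 + 3*I*sqrt(2))*8 + 8 = (-2 + 3*I*sqrt(2))*8 + 8 = (-16 + 24*I*sqrt(2)) + 8 = -8 + 24*I*sqrt(2))
(z + 22981)*(Q(155, 154) - 14368) = (-42392 + 22981)*((-8 + 24*I*sqrt(2)) - 14368) = -19411*(-14376 + 24*I*sqrt(2)) = 279052536 - 465864*I*sqrt(2)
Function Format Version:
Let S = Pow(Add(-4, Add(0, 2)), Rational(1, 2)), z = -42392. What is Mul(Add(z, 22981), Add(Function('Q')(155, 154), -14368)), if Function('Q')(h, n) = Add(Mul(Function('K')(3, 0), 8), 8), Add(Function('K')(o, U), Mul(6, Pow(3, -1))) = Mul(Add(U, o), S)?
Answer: Add(279052536, Mul(-465864, I, Pow(2, Rational(1, 2)))) ≈ Add(2.7905e+8, Mul(-6.5883e+5, I))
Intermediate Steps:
S = Mul(I, Pow(2, Rational(1, 2))) (S = Pow(Add(-4, 2), Rational(1, 2)) = Pow(-2, Rational(1, 2)) = Mul(I, Pow(2, Rational(1, 2))) ≈ Mul(1.4142, I))
Function('K')(o, U) = Add(-2, Mul(I, Pow(2, Rational(1, 2)), Add(U, o))) (Function('K')(o, U) = Add(-2, Mul(Add(U, o), Mul(I, Pow(2, Rational(1, 2))))) = Add(-2, Mul(I, Pow(2, Rational(1, 2)), Add(U, o))))
Function('Q')(h, n) = Add(-8, Mul(24, I, Pow(2, Rational(1, 2)))) (Function('Q')(h, n) = Add(Mul(Add(-2, Mul(I, 0, Pow(2, Rational(1, 2))), Mul(I, 3, Pow(2, Rational(1, 2)))), 8), 8) = Add(Mul(Add(-2, 0, Mul(3, I, Pow(2, Rational(1, 2)))), 8), 8) = Add(Mul(Add(-2, Mul(3, I, Pow(2, Rational(1, 2)))), 8), 8) = Add(Add(-16, Mul(24, I, Pow(2, Rational(1, 2)))), 8) = Add(-8, Mul(24, I, Pow(2, Rational(1, 2)))))
Mul(Add(z, 22981), Add(Function('Q')(155, 154), -14368)) = Mul(Add(-42392, 22981), Add(Add(-8, Mul(24, I, Pow(2, Rational(1, 2)))), -14368)) = Mul(-19411, Add(-14376, Mul(24, I, Pow(2, Rational(1, 2))))) = Add(279052536, Mul(-465864, I, Pow(2, Rational(1, 2))))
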